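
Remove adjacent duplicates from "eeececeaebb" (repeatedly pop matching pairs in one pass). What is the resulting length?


Input: eeececeaebb
Stack-based adjacent duplicate removal:
  Read 'e': push. Stack: e
  Read 'e': matches stack top 'e' => pop. Stack: (empty)
  Read 'e': push. Stack: e
  Read 'c': push. Stack: ec
  Read 'e': push. Stack: ece
  Read 'c': push. Stack: ecec
  Read 'e': push. Stack: ecece
  Read 'a': push. Stack: ececea
  Read 'e': push. Stack: ececeae
  Read 'b': push. Stack: ececeaeb
  Read 'b': matches stack top 'b' => pop. Stack: ececeae
Final stack: "ececeae" (length 7)

7


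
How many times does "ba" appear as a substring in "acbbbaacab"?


Searching for "ba" in "acbbbaacab"
Scanning each position:
  Position 0: "ac" => no
  Position 1: "cb" => no
  Position 2: "bb" => no
  Position 3: "bb" => no
  Position 4: "ba" => MATCH
  Position 5: "aa" => no
  Position 6: "ac" => no
  Position 7: "ca" => no
  Position 8: "ab" => no
Total occurrences: 1

1


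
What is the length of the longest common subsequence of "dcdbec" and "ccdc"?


LCS of "dcdbec" and "ccdc"
DP table:
           c    c    d    c
      0    0    0    0    0
  d   0    0    0    1    1
  c   0    1    1    1    2
  d   0    1    1    2    2
  b   0    1    1    2    2
  e   0    1    1    2    2
  c   0    1    2    2    3
LCS length = dp[6][4] = 3

3


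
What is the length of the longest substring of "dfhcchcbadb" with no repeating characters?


Input: "dfhcchcbadb"
Sliding window (track last position of each char):
  Position 0 ('d'): window [0,0] length 1 -- new best
  Position 1 ('f'): window [0,1] length 2 -- new best
  Position 2 ('h'): window [0,2] length 3 -- new best
  Position 3 ('c'): window [0,3] length 4 -- new best
  Position 4 ('c'): repeat (last at 3), move window start to 4
  Position 4 ('c'): window [4,4] length 1
  Position 5 ('h'): window [4,5] length 2
  Position 6 ('c'): repeat (last at 4), move window start to 5
  Position 6 ('c'): window [5,6] length 2
  Position 7 ('b'): window [5,7] length 3
  Position 8 ('a'): window [5,8] length 4
  Position 9 ('d'): window [5,9] length 5 -- new best
  Position 10 ('b'): repeat (last at 7), move window start to 8
  Position 10 ('b'): window [8,10] length 3
Longest substring with no repeats: "hcbad" with length 5

5


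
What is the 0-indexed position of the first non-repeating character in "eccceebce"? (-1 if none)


Input: eccceebce
Character frequencies:
  'b': 1
  'c': 4
  'e': 4
Scanning left to right for freq == 1:
  Position 0 ('e'): freq=4, skip
  Position 1 ('c'): freq=4, skip
  Position 2 ('c'): freq=4, skip
  Position 3 ('c'): freq=4, skip
  Position 4 ('e'): freq=4, skip
  Position 5 ('e'): freq=4, skip
  Position 6 ('b'): unique! => answer = 6

6


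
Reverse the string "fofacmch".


Input: fofacmch
Reading characters right to left:
  Position 7: 'h'
  Position 6: 'c'
  Position 5: 'm'
  Position 4: 'c'
  Position 3: 'a'
  Position 2: 'f'
  Position 1: 'o'
  Position 0: 'f'
Reversed: hcmcafof

hcmcafof


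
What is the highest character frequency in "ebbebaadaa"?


Input: ebbebaadaa
Character counts:
  'a': 4
  'b': 3
  'd': 1
  'e': 2
Maximum frequency: 4

4


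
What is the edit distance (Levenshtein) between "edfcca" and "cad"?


Computing edit distance: "edfcca" -> "cad"
DP table:
           c    a    d
      0    1    2    3
  e   1    1    2    3
  d   2    2    2    2
  f   3    3    3    3
  c   4    3    4    4
  c   5    4    4    5
  a   6    5    4    5
Edit distance = dp[6][3] = 5

5


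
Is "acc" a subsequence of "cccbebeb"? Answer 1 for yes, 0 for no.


Check if "acc" is a subsequence of "cccbebeb"
Greedy scan:
  Position 0 ('c'): no match needed
  Position 1 ('c'): no match needed
  Position 2 ('c'): no match needed
  Position 3 ('b'): no match needed
  Position 4 ('e'): no match needed
  Position 5 ('b'): no match needed
  Position 6 ('e'): no match needed
  Position 7 ('b'): no match needed
Only matched 0/3 characters => not a subsequence

0


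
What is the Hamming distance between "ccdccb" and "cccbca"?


Comparing "ccdccb" and "cccbca" position by position:
  Position 0: 'c' vs 'c' => same
  Position 1: 'c' vs 'c' => same
  Position 2: 'd' vs 'c' => differ
  Position 3: 'c' vs 'b' => differ
  Position 4: 'c' vs 'c' => same
  Position 5: 'b' vs 'a' => differ
Total differences (Hamming distance): 3

3


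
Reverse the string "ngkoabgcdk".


Input: ngkoabgcdk
Reading characters right to left:
  Position 9: 'k'
  Position 8: 'd'
  Position 7: 'c'
  Position 6: 'g'
  Position 5: 'b'
  Position 4: 'a'
  Position 3: 'o'
  Position 2: 'k'
  Position 1: 'g'
  Position 0: 'n'
Reversed: kdcgbaokgn

kdcgbaokgn


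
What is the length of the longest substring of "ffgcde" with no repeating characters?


Input: "ffgcde"
Sliding window (track last position of each char):
  Position 0 ('f'): window [0,0] length 1 -- new best
  Position 1 ('f'): repeat (last at 0), move window start to 1
  Position 1 ('f'): window [1,1] length 1
  Position 2 ('g'): window [1,2] length 2 -- new best
  Position 3 ('c'): window [1,3] length 3 -- new best
  Position 4 ('d'): window [1,4] length 4 -- new best
  Position 5 ('e'): window [1,5] length 5 -- new best
Longest substring with no repeats: "fgcde" with length 5

5


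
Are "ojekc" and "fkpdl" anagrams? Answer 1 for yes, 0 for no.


Strings: "ojekc", "fkpdl"
Sorted first:  cejko
Sorted second: dfklp
Differ at position 0: 'c' vs 'd' => not anagrams

0


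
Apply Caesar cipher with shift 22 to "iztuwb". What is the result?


Caesar cipher: shift "iztuwb" by 22
  'i' (pos 8) + 22 = pos 4 = 'e'
  'z' (pos 25) + 22 = pos 21 = 'v'
  't' (pos 19) + 22 = pos 15 = 'p'
  'u' (pos 20) + 22 = pos 16 = 'q'
  'w' (pos 22) + 22 = pos 18 = 's'
  'b' (pos 1) + 22 = pos 23 = 'x'
Result: evpqsx

evpqsx


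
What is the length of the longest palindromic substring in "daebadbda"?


Input: "daebadbda"
Checking substrings for palindromes:
  [4:9] "adbda" (len 5) => palindrome
  [5:8] "dbd" (len 3) => palindrome
Longest palindromic substring: "adbda" with length 5

5


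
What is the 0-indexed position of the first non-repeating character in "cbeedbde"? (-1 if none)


Input: cbeedbde
Character frequencies:
  'b': 2
  'c': 1
  'd': 2
  'e': 3
Scanning left to right for freq == 1:
  Position 0 ('c'): unique! => answer = 0

0


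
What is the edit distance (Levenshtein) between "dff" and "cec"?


Computing edit distance: "dff" -> "cec"
DP table:
           c    e    c
      0    1    2    3
  d   1    1    2    3
  f   2    2    2    3
  f   3    3    3    3
Edit distance = dp[3][3] = 3

3


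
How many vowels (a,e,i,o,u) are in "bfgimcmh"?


Input: bfgimcmh
Checking each character:
  'b' at position 0: consonant
  'f' at position 1: consonant
  'g' at position 2: consonant
  'i' at position 3: vowel (running total: 1)
  'm' at position 4: consonant
  'c' at position 5: consonant
  'm' at position 6: consonant
  'h' at position 7: consonant
Total vowels: 1

1


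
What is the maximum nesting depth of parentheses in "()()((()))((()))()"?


Input: "()()((()))((()))()"
Tracking depth:
  Position 0 '(': depth becomes 1
  Position 1 ')': depth becomes 0
  Position 2 '(': depth becomes 1
  Position 3 ')': depth becomes 0
  Position 4 '(': depth becomes 1
  Position 5 '(': depth becomes 2
  Position 6 '(': depth becomes 3
  Position 7 ')': depth becomes 2
  Position 8 ')': depth becomes 1
  Position 9 ')': depth becomes 0
  Position 10 '(': depth becomes 1
  Position 11 '(': depth becomes 2
  Position 12 '(': depth becomes 3
  Position 13 ')': depth becomes 2
  Position 14 ')': depth becomes 1
  Position 15 ')': depth becomes 0
  Position 16 '(': depth becomes 1
  Position 17 ')': depth becomes 0
Maximum depth reached: 3

3


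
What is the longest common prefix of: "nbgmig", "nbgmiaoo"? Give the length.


Words: nbgmig, nbgmiaoo
  Position 0: all 'n' => match
  Position 1: all 'b' => match
  Position 2: all 'g' => match
  Position 3: all 'm' => match
  Position 4: all 'i' => match
  Position 5: ('g', 'a') => mismatch, stop
LCP = "nbgmi" (length 5)

5


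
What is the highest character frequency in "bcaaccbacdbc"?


Input: bcaaccbacdbc
Character counts:
  'a': 3
  'b': 3
  'c': 5
  'd': 1
Maximum frequency: 5

5


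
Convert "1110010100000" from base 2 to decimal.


Input: "1110010100000" in base 2
Positional expansion:
  Digit '1' (value 1) x 2^12 = 4096
  Digit '1' (value 1) x 2^11 = 2048
  Digit '1' (value 1) x 2^10 = 1024
  Digit '0' (value 0) x 2^9 = 0
  Digit '0' (value 0) x 2^8 = 0
  Digit '1' (value 1) x 2^7 = 128
  Digit '0' (value 0) x 2^6 = 0
  Digit '1' (value 1) x 2^5 = 32
  Digit '0' (value 0) x 2^4 = 0
  Digit '0' (value 0) x 2^3 = 0
  Digit '0' (value 0) x 2^2 = 0
  Digit '0' (value 0) x 2^1 = 0
  Digit '0' (value 0) x 2^0 = 0
Sum = 7328

7328


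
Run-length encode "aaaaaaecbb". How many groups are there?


Input: aaaaaaecbb
Scanning for consecutive runs:
  Group 1: 'a' x 6 (positions 0-5)
  Group 2: 'e' x 1 (positions 6-6)
  Group 3: 'c' x 1 (positions 7-7)
  Group 4: 'b' x 2 (positions 8-9)
Total groups: 4

4


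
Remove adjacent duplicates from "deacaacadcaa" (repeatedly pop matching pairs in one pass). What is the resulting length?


Input: deacaacadcaa
Stack-based adjacent duplicate removal:
  Read 'd': push. Stack: d
  Read 'e': push. Stack: de
  Read 'a': push. Stack: dea
  Read 'c': push. Stack: deac
  Read 'a': push. Stack: deaca
  Read 'a': matches stack top 'a' => pop. Stack: deac
  Read 'c': matches stack top 'c' => pop. Stack: dea
  Read 'a': matches stack top 'a' => pop. Stack: de
  Read 'd': push. Stack: ded
  Read 'c': push. Stack: dedc
  Read 'a': push. Stack: dedca
  Read 'a': matches stack top 'a' => pop. Stack: dedc
Final stack: "dedc" (length 4)

4


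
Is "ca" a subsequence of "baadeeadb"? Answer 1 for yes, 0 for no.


Check if "ca" is a subsequence of "baadeeadb"
Greedy scan:
  Position 0 ('b'): no match needed
  Position 1 ('a'): no match needed
  Position 2 ('a'): no match needed
  Position 3 ('d'): no match needed
  Position 4 ('e'): no match needed
  Position 5 ('e'): no match needed
  Position 6 ('a'): no match needed
  Position 7 ('d'): no match needed
  Position 8 ('b'): no match needed
Only matched 0/2 characters => not a subsequence

0


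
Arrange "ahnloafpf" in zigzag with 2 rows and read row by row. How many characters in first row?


Zigzag "ahnloafpf" into 2 rows:
Placing characters:
  'a' => row 0
  'h' => row 1
  'n' => row 0
  'l' => row 1
  'o' => row 0
  'a' => row 1
  'f' => row 0
  'p' => row 1
  'f' => row 0
Rows:
  Row 0: "anoff"
  Row 1: "hlap"
First row length: 5

5


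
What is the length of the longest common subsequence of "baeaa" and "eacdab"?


LCS of "baeaa" and "eacdab"
DP table:
           e    a    c    d    a    b
      0    0    0    0    0    0    0
  b   0    0    0    0    0    0    1
  a   0    0    1    1    1    1    1
  e   0    1    1    1    1    1    1
  a   0    1    2    2    2    2    2
  a   0    1    2    2    2    3    3
LCS length = dp[5][6] = 3

3


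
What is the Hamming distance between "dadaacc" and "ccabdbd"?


Comparing "dadaacc" and "ccabdbd" position by position:
  Position 0: 'd' vs 'c' => differ
  Position 1: 'a' vs 'c' => differ
  Position 2: 'd' vs 'a' => differ
  Position 3: 'a' vs 'b' => differ
  Position 4: 'a' vs 'd' => differ
  Position 5: 'c' vs 'b' => differ
  Position 6: 'c' vs 'd' => differ
Total differences (Hamming distance): 7

7


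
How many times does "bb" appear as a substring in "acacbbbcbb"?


Searching for "bb" in "acacbbbcbb"
Scanning each position:
  Position 0: "ac" => no
  Position 1: "ca" => no
  Position 2: "ac" => no
  Position 3: "cb" => no
  Position 4: "bb" => MATCH
  Position 5: "bb" => MATCH
  Position 6: "bc" => no
  Position 7: "cb" => no
  Position 8: "bb" => MATCH
Total occurrences: 3

3


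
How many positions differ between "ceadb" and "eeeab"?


Comparing "ceadb" and "eeeab" position by position:
  Position 0: 'c' vs 'e' => DIFFER
  Position 1: 'e' vs 'e' => same
  Position 2: 'a' vs 'e' => DIFFER
  Position 3: 'd' vs 'a' => DIFFER
  Position 4: 'b' vs 'b' => same
Positions that differ: 3

3


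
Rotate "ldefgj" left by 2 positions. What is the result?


Input: "ldefgj", rotate left by 2
First 2 characters: "ld"
Remaining characters: "efgj"
Concatenate remaining + first: "efgj" + "ld" = "efgjld"

efgjld


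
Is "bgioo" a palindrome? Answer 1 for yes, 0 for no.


Input: bgioo
Reversed: ooigb
  Compare pos 0 ('b') with pos 4 ('o'): MISMATCH
  Compare pos 1 ('g') with pos 3 ('o'): MISMATCH
Result: not a palindrome

0


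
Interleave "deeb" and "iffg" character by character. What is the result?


Interleaving "deeb" and "iffg":
  Position 0: 'd' from first, 'i' from second => "di"
  Position 1: 'e' from first, 'f' from second => "ef"
  Position 2: 'e' from first, 'f' from second => "ef"
  Position 3: 'b' from first, 'g' from second => "bg"
Result: diefefbg

diefefbg


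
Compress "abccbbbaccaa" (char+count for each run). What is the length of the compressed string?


Input: abccbbbaccaa
Runs:
  'a' x 1 => "a1"
  'b' x 1 => "b1"
  'c' x 2 => "c2"
  'b' x 3 => "b3"
  'a' x 1 => "a1"
  'c' x 2 => "c2"
  'a' x 2 => "a2"
Compressed: "a1b1c2b3a1c2a2"
Compressed length: 14

14


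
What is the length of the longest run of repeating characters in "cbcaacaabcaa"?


Input: "cbcaacaabcaa"
Scanning for longest run:
  Position 1 ('b'): new char, reset run to 1
  Position 2 ('c'): new char, reset run to 1
  Position 3 ('a'): new char, reset run to 1
  Position 4 ('a'): continues run of 'a', length=2
  Position 5 ('c'): new char, reset run to 1
  Position 6 ('a'): new char, reset run to 1
  Position 7 ('a'): continues run of 'a', length=2
  Position 8 ('b'): new char, reset run to 1
  Position 9 ('c'): new char, reset run to 1
  Position 10 ('a'): new char, reset run to 1
  Position 11 ('a'): continues run of 'a', length=2
Longest run: 'a' with length 2

2


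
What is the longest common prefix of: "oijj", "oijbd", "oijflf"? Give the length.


Words: oijj, oijbd, oijflf
  Position 0: all 'o' => match
  Position 1: all 'i' => match
  Position 2: all 'j' => match
  Position 3: ('j', 'b', 'f') => mismatch, stop
LCP = "oij" (length 3)

3


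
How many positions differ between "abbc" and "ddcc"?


Comparing "abbc" and "ddcc" position by position:
  Position 0: 'a' vs 'd' => DIFFER
  Position 1: 'b' vs 'd' => DIFFER
  Position 2: 'b' vs 'c' => DIFFER
  Position 3: 'c' vs 'c' => same
Positions that differ: 3

3


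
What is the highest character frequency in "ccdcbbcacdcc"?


Input: ccdcbbcacdcc
Character counts:
  'a': 1
  'b': 2
  'c': 7
  'd': 2
Maximum frequency: 7

7


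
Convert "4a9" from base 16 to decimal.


Input: "4a9" in base 16
Positional expansion:
  Digit '4' (value 4) x 16^2 = 1024
  Digit 'a' (value 10) x 16^1 = 160
  Digit '9' (value 9) x 16^0 = 9
Sum = 1193

1193


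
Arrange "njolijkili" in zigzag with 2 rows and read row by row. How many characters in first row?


Zigzag "njolijkili" into 2 rows:
Placing characters:
  'n' => row 0
  'j' => row 1
  'o' => row 0
  'l' => row 1
  'i' => row 0
  'j' => row 1
  'k' => row 0
  'i' => row 1
  'l' => row 0
  'i' => row 1
Rows:
  Row 0: "noikl"
  Row 1: "jljii"
First row length: 5

5


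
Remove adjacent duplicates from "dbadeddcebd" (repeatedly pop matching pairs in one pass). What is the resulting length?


Input: dbadeddcebd
Stack-based adjacent duplicate removal:
  Read 'd': push. Stack: d
  Read 'b': push. Stack: db
  Read 'a': push. Stack: dba
  Read 'd': push. Stack: dbad
  Read 'e': push. Stack: dbade
  Read 'd': push. Stack: dbaded
  Read 'd': matches stack top 'd' => pop. Stack: dbade
  Read 'c': push. Stack: dbadec
  Read 'e': push. Stack: dbadece
  Read 'b': push. Stack: dbadeceb
  Read 'd': push. Stack: dbadecebd
Final stack: "dbadecebd" (length 9)

9


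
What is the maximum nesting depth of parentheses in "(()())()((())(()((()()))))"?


Input: "(()())()((())(()((()()))))"
Tracking depth:
  Position 0 '(': depth becomes 1
  Position 1 '(': depth becomes 2
  Position 2 ')': depth becomes 1
  Position 3 '(': depth becomes 2
  Position 4 ')': depth becomes 1
  Position 5 ')': depth becomes 0
  Position 6 '(': depth becomes 1
  Position 7 ')': depth becomes 0
  Position 8 '(': depth becomes 1
  Position 9 '(': depth becomes 2
  Position 10 '(': depth becomes 3
  Position 11 ')': depth becomes 2
  Position 12 ')': depth becomes 1
  Position 13 '(': depth becomes 2
  Position 14 '(': depth becomes 3
  Position 15 ')': depth becomes 2
  Position 16 '(': depth becomes 3
  Position 17 '(': depth becomes 4
  Position 18 '(': depth becomes 5
  Position 19 ')': depth becomes 4
  Position 20 '(': depth becomes 5
  Position 21 ')': depth becomes 4
  Position 22 ')': depth becomes 3
  Position 23 ')': depth becomes 2
  Position 24 ')': depth becomes 1
  Position 25 ')': depth becomes 0
Maximum depth reached: 5

5


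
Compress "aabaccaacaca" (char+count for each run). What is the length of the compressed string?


Input: aabaccaacaca
Runs:
  'a' x 2 => "a2"
  'b' x 1 => "b1"
  'a' x 1 => "a1"
  'c' x 2 => "c2"
  'a' x 2 => "a2"
  'c' x 1 => "c1"
  'a' x 1 => "a1"
  'c' x 1 => "c1"
  'a' x 1 => "a1"
Compressed: "a2b1a1c2a2c1a1c1a1"
Compressed length: 18

18


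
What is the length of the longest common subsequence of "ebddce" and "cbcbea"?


LCS of "ebddce" and "cbcbea"
DP table:
           c    b    c    b    e    a
      0    0    0    0    0    0    0
  e   0    0    0    0    0    1    1
  b   0    0    1    1    1    1    1
  d   0    0    1    1    1    1    1
  d   0    0    1    1    1    1    1
  c   0    1    1    2    2    2    2
  e   0    1    1    2    2    3    3
LCS length = dp[6][6] = 3

3


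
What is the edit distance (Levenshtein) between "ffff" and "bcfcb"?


Computing edit distance: "ffff" -> "bcfcb"
DP table:
           b    c    f    c    b
      0    1    2    3    4    5
  f   1    1    2    2    3    4
  f   2    2    2    2    3    4
  f   3    3    3    2    3    4
  f   4    4    4    3    3    4
Edit distance = dp[4][5] = 4

4


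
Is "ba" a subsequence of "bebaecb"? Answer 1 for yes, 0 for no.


Check if "ba" is a subsequence of "bebaecb"
Greedy scan:
  Position 0 ('b'): matches sub[0] = 'b'
  Position 1 ('e'): no match needed
  Position 2 ('b'): no match needed
  Position 3 ('a'): matches sub[1] = 'a'
  Position 4 ('e'): no match needed
  Position 5 ('c'): no match needed
  Position 6 ('b'): no match needed
All 2 characters matched => is a subsequence

1


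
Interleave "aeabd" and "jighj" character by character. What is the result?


Interleaving "aeabd" and "jighj":
  Position 0: 'a' from first, 'j' from second => "aj"
  Position 1: 'e' from first, 'i' from second => "ei"
  Position 2: 'a' from first, 'g' from second => "ag"
  Position 3: 'b' from first, 'h' from second => "bh"
  Position 4: 'd' from first, 'j' from second => "dj"
Result: ajeiagbhdj

ajeiagbhdj


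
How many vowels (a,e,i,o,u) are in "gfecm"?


Input: gfecm
Checking each character:
  'g' at position 0: consonant
  'f' at position 1: consonant
  'e' at position 2: vowel (running total: 1)
  'c' at position 3: consonant
  'm' at position 4: consonant
Total vowels: 1

1


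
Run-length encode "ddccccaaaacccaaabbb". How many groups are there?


Input: ddccccaaaacccaaabbb
Scanning for consecutive runs:
  Group 1: 'd' x 2 (positions 0-1)
  Group 2: 'c' x 4 (positions 2-5)
  Group 3: 'a' x 4 (positions 6-9)
  Group 4: 'c' x 3 (positions 10-12)
  Group 5: 'a' x 3 (positions 13-15)
  Group 6: 'b' x 3 (positions 16-18)
Total groups: 6

6


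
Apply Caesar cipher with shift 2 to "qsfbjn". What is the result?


Caesar cipher: shift "qsfbjn" by 2
  'q' (pos 16) + 2 = pos 18 = 's'
  's' (pos 18) + 2 = pos 20 = 'u'
  'f' (pos 5) + 2 = pos 7 = 'h'
  'b' (pos 1) + 2 = pos 3 = 'd'
  'j' (pos 9) + 2 = pos 11 = 'l'
  'n' (pos 13) + 2 = pos 15 = 'p'
Result: suhdlp

suhdlp


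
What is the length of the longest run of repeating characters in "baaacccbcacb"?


Input: "baaacccbcacb"
Scanning for longest run:
  Position 1 ('a'): new char, reset run to 1
  Position 2 ('a'): continues run of 'a', length=2
  Position 3 ('a'): continues run of 'a', length=3
  Position 4 ('c'): new char, reset run to 1
  Position 5 ('c'): continues run of 'c', length=2
  Position 6 ('c'): continues run of 'c', length=3
  Position 7 ('b'): new char, reset run to 1
  Position 8 ('c'): new char, reset run to 1
  Position 9 ('a'): new char, reset run to 1
  Position 10 ('c'): new char, reset run to 1
  Position 11 ('b'): new char, reset run to 1
Longest run: 'a' with length 3

3


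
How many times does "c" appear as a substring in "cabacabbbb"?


Searching for "c" in "cabacabbbb"
Scanning each position:
  Position 0: "c" => MATCH
  Position 1: "a" => no
  Position 2: "b" => no
  Position 3: "a" => no
  Position 4: "c" => MATCH
  Position 5: "a" => no
  Position 6: "b" => no
  Position 7: "b" => no
  Position 8: "b" => no
  Position 9: "b" => no
Total occurrences: 2

2


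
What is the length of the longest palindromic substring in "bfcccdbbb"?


Input: "bfcccdbbb"
Checking substrings for palindromes:
  [2:5] "ccc" (len 3) => palindrome
  [6:9] "bbb" (len 3) => palindrome
  [2:4] "cc" (len 2) => palindrome
  [3:5] "cc" (len 2) => palindrome
  [6:8] "bb" (len 2) => palindrome
  [7:9] "bb" (len 2) => palindrome
Longest palindromic substring: "ccc" with length 3

3


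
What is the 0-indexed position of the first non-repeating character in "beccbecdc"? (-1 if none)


Input: beccbecdc
Character frequencies:
  'b': 2
  'c': 4
  'd': 1
  'e': 2
Scanning left to right for freq == 1:
  Position 0 ('b'): freq=2, skip
  Position 1 ('e'): freq=2, skip
  Position 2 ('c'): freq=4, skip
  Position 3 ('c'): freq=4, skip
  Position 4 ('b'): freq=2, skip
  Position 5 ('e'): freq=2, skip
  Position 6 ('c'): freq=4, skip
  Position 7 ('d'): unique! => answer = 7

7


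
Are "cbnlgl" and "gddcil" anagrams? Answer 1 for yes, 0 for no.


Strings: "cbnlgl", "gddcil"
Sorted first:  bcglln
Sorted second: cddgil
Differ at position 0: 'b' vs 'c' => not anagrams

0


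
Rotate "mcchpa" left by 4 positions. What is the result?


Input: "mcchpa", rotate left by 4
First 4 characters: "mcch"
Remaining characters: "pa"
Concatenate remaining + first: "pa" + "mcch" = "pamcch"

pamcch


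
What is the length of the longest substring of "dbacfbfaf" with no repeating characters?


Input: "dbacfbfaf"
Sliding window (track last position of each char):
  Position 0 ('d'): window [0,0] length 1 -- new best
  Position 1 ('b'): window [0,1] length 2 -- new best
  Position 2 ('a'): window [0,2] length 3 -- new best
  Position 3 ('c'): window [0,3] length 4 -- new best
  Position 4 ('f'): window [0,4] length 5 -- new best
  Position 5 ('b'): repeat (last at 1), move window start to 2
  Position 5 ('b'): window [2,5] length 4
  Position 6 ('f'): repeat (last at 4), move window start to 5
  Position 6 ('f'): window [5,6] length 2
  Position 7 ('a'): window [5,7] length 3
  Position 8 ('f'): repeat (last at 6), move window start to 7
  Position 8 ('f'): window [7,8] length 2
Longest substring with no repeats: "dbacf" with length 5

5


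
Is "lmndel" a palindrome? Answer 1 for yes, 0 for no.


Input: lmndel
Reversed: lednml
  Compare pos 0 ('l') with pos 5 ('l'): match
  Compare pos 1 ('m') with pos 4 ('e'): MISMATCH
  Compare pos 2 ('n') with pos 3 ('d'): MISMATCH
Result: not a palindrome

0


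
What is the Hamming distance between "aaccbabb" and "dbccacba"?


Comparing "aaccbabb" and "dbccacba" position by position:
  Position 0: 'a' vs 'd' => differ
  Position 1: 'a' vs 'b' => differ
  Position 2: 'c' vs 'c' => same
  Position 3: 'c' vs 'c' => same
  Position 4: 'b' vs 'a' => differ
  Position 5: 'a' vs 'c' => differ
  Position 6: 'b' vs 'b' => same
  Position 7: 'b' vs 'a' => differ
Total differences (Hamming distance): 5

5


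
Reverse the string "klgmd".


Input: klgmd
Reading characters right to left:
  Position 4: 'd'
  Position 3: 'm'
  Position 2: 'g'
  Position 1: 'l'
  Position 0: 'k'
Reversed: dmglk

dmglk


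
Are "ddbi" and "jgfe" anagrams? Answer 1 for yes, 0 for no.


Strings: "ddbi", "jgfe"
Sorted first:  bddi
Sorted second: efgj
Differ at position 0: 'b' vs 'e' => not anagrams

0


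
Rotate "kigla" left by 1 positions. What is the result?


Input: "kigla", rotate left by 1
First 1 characters: "k"
Remaining characters: "igla"
Concatenate remaining + first: "igla" + "k" = "iglak"

iglak


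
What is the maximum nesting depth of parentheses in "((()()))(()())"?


Input: "((()()))(()())"
Tracking depth:
  Position 0 '(': depth becomes 1
  Position 1 '(': depth becomes 2
  Position 2 '(': depth becomes 3
  Position 3 ')': depth becomes 2
  Position 4 '(': depth becomes 3
  Position 5 ')': depth becomes 2
  Position 6 ')': depth becomes 1
  Position 7 ')': depth becomes 0
  Position 8 '(': depth becomes 1
  Position 9 '(': depth becomes 2
  Position 10 ')': depth becomes 1
  Position 11 '(': depth becomes 2
  Position 12 ')': depth becomes 1
  Position 13 ')': depth becomes 0
Maximum depth reached: 3

3


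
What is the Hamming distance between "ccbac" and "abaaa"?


Comparing "ccbac" and "abaaa" position by position:
  Position 0: 'c' vs 'a' => differ
  Position 1: 'c' vs 'b' => differ
  Position 2: 'b' vs 'a' => differ
  Position 3: 'a' vs 'a' => same
  Position 4: 'c' vs 'a' => differ
Total differences (Hamming distance): 4

4


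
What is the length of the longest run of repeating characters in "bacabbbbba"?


Input: "bacabbbbba"
Scanning for longest run:
  Position 1 ('a'): new char, reset run to 1
  Position 2 ('c'): new char, reset run to 1
  Position 3 ('a'): new char, reset run to 1
  Position 4 ('b'): new char, reset run to 1
  Position 5 ('b'): continues run of 'b', length=2
  Position 6 ('b'): continues run of 'b', length=3
  Position 7 ('b'): continues run of 'b', length=4
  Position 8 ('b'): continues run of 'b', length=5
  Position 9 ('a'): new char, reset run to 1
Longest run: 'b' with length 5

5


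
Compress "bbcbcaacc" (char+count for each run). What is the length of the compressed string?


Input: bbcbcaacc
Runs:
  'b' x 2 => "b2"
  'c' x 1 => "c1"
  'b' x 1 => "b1"
  'c' x 1 => "c1"
  'a' x 2 => "a2"
  'c' x 2 => "c2"
Compressed: "b2c1b1c1a2c2"
Compressed length: 12

12


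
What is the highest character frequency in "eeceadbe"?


Input: eeceadbe
Character counts:
  'a': 1
  'b': 1
  'c': 1
  'd': 1
  'e': 4
Maximum frequency: 4

4


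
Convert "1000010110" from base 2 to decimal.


Input: "1000010110" in base 2
Positional expansion:
  Digit '1' (value 1) x 2^9 = 512
  Digit '0' (value 0) x 2^8 = 0
  Digit '0' (value 0) x 2^7 = 0
  Digit '0' (value 0) x 2^6 = 0
  Digit '0' (value 0) x 2^5 = 0
  Digit '1' (value 1) x 2^4 = 16
  Digit '0' (value 0) x 2^3 = 0
  Digit '1' (value 1) x 2^2 = 4
  Digit '1' (value 1) x 2^1 = 2
  Digit '0' (value 0) x 2^0 = 0
Sum = 534

534


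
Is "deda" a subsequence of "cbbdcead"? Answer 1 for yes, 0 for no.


Check if "deda" is a subsequence of "cbbdcead"
Greedy scan:
  Position 0 ('c'): no match needed
  Position 1 ('b'): no match needed
  Position 2 ('b'): no match needed
  Position 3 ('d'): matches sub[0] = 'd'
  Position 4 ('c'): no match needed
  Position 5 ('e'): matches sub[1] = 'e'
  Position 6 ('a'): no match needed
  Position 7 ('d'): matches sub[2] = 'd'
Only matched 3/4 characters => not a subsequence

0


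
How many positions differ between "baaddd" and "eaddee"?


Comparing "baaddd" and "eaddee" position by position:
  Position 0: 'b' vs 'e' => DIFFER
  Position 1: 'a' vs 'a' => same
  Position 2: 'a' vs 'd' => DIFFER
  Position 3: 'd' vs 'd' => same
  Position 4: 'd' vs 'e' => DIFFER
  Position 5: 'd' vs 'e' => DIFFER
Positions that differ: 4

4


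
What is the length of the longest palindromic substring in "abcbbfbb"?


Input: "abcbbfbb"
Checking substrings for palindromes:
  [3:8] "bbfbb" (len 5) => palindrome
  [1:4] "bcb" (len 3) => palindrome
  [4:7] "bfb" (len 3) => palindrome
  [3:5] "bb" (len 2) => palindrome
  [6:8] "bb" (len 2) => palindrome
Longest palindromic substring: "bbfbb" with length 5

5


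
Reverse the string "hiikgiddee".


Input: hiikgiddee
Reading characters right to left:
  Position 9: 'e'
  Position 8: 'e'
  Position 7: 'd'
  Position 6: 'd'
  Position 5: 'i'
  Position 4: 'g'
  Position 3: 'k'
  Position 2: 'i'
  Position 1: 'i'
  Position 0: 'h'
Reversed: eeddigkiih

eeddigkiih


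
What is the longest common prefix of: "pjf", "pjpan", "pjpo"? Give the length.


Words: pjf, pjpan, pjpo
  Position 0: all 'p' => match
  Position 1: all 'j' => match
  Position 2: ('f', 'p', 'p') => mismatch, stop
LCP = "pj" (length 2)

2


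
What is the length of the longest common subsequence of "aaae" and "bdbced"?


LCS of "aaae" and "bdbced"
DP table:
           b    d    b    c    e    d
      0    0    0    0    0    0    0
  a   0    0    0    0    0    0    0
  a   0    0    0    0    0    0    0
  a   0    0    0    0    0    0    0
  e   0    0    0    0    0    1    1
LCS length = dp[4][6] = 1

1


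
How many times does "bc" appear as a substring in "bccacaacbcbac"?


Searching for "bc" in "bccacaacbcbac"
Scanning each position:
  Position 0: "bc" => MATCH
  Position 1: "cc" => no
  Position 2: "ca" => no
  Position 3: "ac" => no
  Position 4: "ca" => no
  Position 5: "aa" => no
  Position 6: "ac" => no
  Position 7: "cb" => no
  Position 8: "bc" => MATCH
  Position 9: "cb" => no
  Position 10: "ba" => no
  Position 11: "ac" => no
Total occurrences: 2

2


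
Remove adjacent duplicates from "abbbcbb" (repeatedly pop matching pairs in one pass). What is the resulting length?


Input: abbbcbb
Stack-based adjacent duplicate removal:
  Read 'a': push. Stack: a
  Read 'b': push. Stack: ab
  Read 'b': matches stack top 'b' => pop. Stack: a
  Read 'b': push. Stack: ab
  Read 'c': push. Stack: abc
  Read 'b': push. Stack: abcb
  Read 'b': matches stack top 'b' => pop. Stack: abc
Final stack: "abc" (length 3)

3


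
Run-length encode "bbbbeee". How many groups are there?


Input: bbbbeee
Scanning for consecutive runs:
  Group 1: 'b' x 4 (positions 0-3)
  Group 2: 'e' x 3 (positions 4-6)
Total groups: 2

2


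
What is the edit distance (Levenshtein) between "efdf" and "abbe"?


Computing edit distance: "efdf" -> "abbe"
DP table:
           a    b    b    e
      0    1    2    3    4
  e   1    1    2    3    3
  f   2    2    2    3    4
  d   3    3    3    3    4
  f   4    4    4    4    4
Edit distance = dp[4][4] = 4

4


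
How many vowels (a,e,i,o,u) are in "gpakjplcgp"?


Input: gpakjplcgp
Checking each character:
  'g' at position 0: consonant
  'p' at position 1: consonant
  'a' at position 2: vowel (running total: 1)
  'k' at position 3: consonant
  'j' at position 4: consonant
  'p' at position 5: consonant
  'l' at position 6: consonant
  'c' at position 7: consonant
  'g' at position 8: consonant
  'p' at position 9: consonant
Total vowels: 1

1


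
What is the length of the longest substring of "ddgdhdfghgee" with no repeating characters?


Input: "ddgdhdfghgee"
Sliding window (track last position of each char):
  Position 0 ('d'): window [0,0] length 1 -- new best
  Position 1 ('d'): repeat (last at 0), move window start to 1
  Position 1 ('d'): window [1,1] length 1
  Position 2 ('g'): window [1,2] length 2 -- new best
  Position 3 ('d'): repeat (last at 1), move window start to 2
  Position 3 ('d'): window [2,3] length 2
  Position 4 ('h'): window [2,4] length 3 -- new best
  Position 5 ('d'): repeat (last at 3), move window start to 4
  Position 5 ('d'): window [4,5] length 2
  Position 6 ('f'): window [4,6] length 3
  Position 7 ('g'): window [4,7] length 4 -- new best
  Position 8 ('h'): repeat (last at 4), move window start to 5
  Position 8 ('h'): window [5,8] length 4
  Position 9 ('g'): repeat (last at 7), move window start to 8
  Position 9 ('g'): window [8,9] length 2
  Position 10 ('e'): window [8,10] length 3
  Position 11 ('e'): repeat (last at 10), move window start to 11
  Position 11 ('e'): window [11,11] length 1
Longest substring with no repeats: "hdfg" with length 4

4


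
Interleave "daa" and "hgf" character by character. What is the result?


Interleaving "daa" and "hgf":
  Position 0: 'd' from first, 'h' from second => "dh"
  Position 1: 'a' from first, 'g' from second => "ag"
  Position 2: 'a' from first, 'f' from second => "af"
Result: dhagaf

dhagaf


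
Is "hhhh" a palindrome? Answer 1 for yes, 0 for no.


Input: hhhh
Reversed: hhhh
  Compare pos 0 ('h') with pos 3 ('h'): match
  Compare pos 1 ('h') with pos 2 ('h'): match
Result: palindrome

1


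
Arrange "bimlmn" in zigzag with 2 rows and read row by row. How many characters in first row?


Zigzag "bimlmn" into 2 rows:
Placing characters:
  'b' => row 0
  'i' => row 1
  'm' => row 0
  'l' => row 1
  'm' => row 0
  'n' => row 1
Rows:
  Row 0: "bmm"
  Row 1: "iln"
First row length: 3

3


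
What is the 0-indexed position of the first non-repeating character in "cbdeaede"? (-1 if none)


Input: cbdeaede
Character frequencies:
  'a': 1
  'b': 1
  'c': 1
  'd': 2
  'e': 3
Scanning left to right for freq == 1:
  Position 0 ('c'): unique! => answer = 0

0


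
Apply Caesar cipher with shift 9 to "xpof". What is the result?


Caesar cipher: shift "xpof" by 9
  'x' (pos 23) + 9 = pos 6 = 'g'
  'p' (pos 15) + 9 = pos 24 = 'y'
  'o' (pos 14) + 9 = pos 23 = 'x'
  'f' (pos 5) + 9 = pos 14 = 'o'
Result: gyxo

gyxo


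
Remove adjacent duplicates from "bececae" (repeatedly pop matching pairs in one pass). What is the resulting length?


Input: bececae
Stack-based adjacent duplicate removal:
  Read 'b': push. Stack: b
  Read 'e': push. Stack: be
  Read 'c': push. Stack: bec
  Read 'e': push. Stack: bece
  Read 'c': push. Stack: becec
  Read 'a': push. Stack: bececa
  Read 'e': push. Stack: bececae
Final stack: "bececae" (length 7)

7


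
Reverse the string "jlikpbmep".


Input: jlikpbmep
Reading characters right to left:
  Position 8: 'p'
  Position 7: 'e'
  Position 6: 'm'
  Position 5: 'b'
  Position 4: 'p'
  Position 3: 'k'
  Position 2: 'i'
  Position 1: 'l'
  Position 0: 'j'
Reversed: pembpkilj

pembpkilj


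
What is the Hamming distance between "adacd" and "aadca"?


Comparing "adacd" and "aadca" position by position:
  Position 0: 'a' vs 'a' => same
  Position 1: 'd' vs 'a' => differ
  Position 2: 'a' vs 'd' => differ
  Position 3: 'c' vs 'c' => same
  Position 4: 'd' vs 'a' => differ
Total differences (Hamming distance): 3

3


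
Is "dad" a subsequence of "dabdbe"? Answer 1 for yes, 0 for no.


Check if "dad" is a subsequence of "dabdbe"
Greedy scan:
  Position 0 ('d'): matches sub[0] = 'd'
  Position 1 ('a'): matches sub[1] = 'a'
  Position 2 ('b'): no match needed
  Position 3 ('d'): matches sub[2] = 'd'
  Position 4 ('b'): no match needed
  Position 5 ('e'): no match needed
All 3 characters matched => is a subsequence

1


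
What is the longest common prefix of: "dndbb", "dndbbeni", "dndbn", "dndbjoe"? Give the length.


Words: dndbb, dndbbeni, dndbn, dndbjoe
  Position 0: all 'd' => match
  Position 1: all 'n' => match
  Position 2: all 'd' => match
  Position 3: all 'b' => match
  Position 4: ('b', 'b', 'n', 'j') => mismatch, stop
LCP = "dndb" (length 4)

4


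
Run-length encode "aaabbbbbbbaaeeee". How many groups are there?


Input: aaabbbbbbbaaeeee
Scanning for consecutive runs:
  Group 1: 'a' x 3 (positions 0-2)
  Group 2: 'b' x 7 (positions 3-9)
  Group 3: 'a' x 2 (positions 10-11)
  Group 4: 'e' x 4 (positions 12-15)
Total groups: 4

4


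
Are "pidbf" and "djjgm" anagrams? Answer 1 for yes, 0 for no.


Strings: "pidbf", "djjgm"
Sorted first:  bdfip
Sorted second: dgjjm
Differ at position 0: 'b' vs 'd' => not anagrams

0


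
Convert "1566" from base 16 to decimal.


Input: "1566" in base 16
Positional expansion:
  Digit '1' (value 1) x 16^3 = 4096
  Digit '5' (value 5) x 16^2 = 1280
  Digit '6' (value 6) x 16^1 = 96
  Digit '6' (value 6) x 16^0 = 6
Sum = 5478

5478


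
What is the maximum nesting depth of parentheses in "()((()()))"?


Input: "()((()()))"
Tracking depth:
  Position 0 '(': depth becomes 1
  Position 1 ')': depth becomes 0
  Position 2 '(': depth becomes 1
  Position 3 '(': depth becomes 2
  Position 4 '(': depth becomes 3
  Position 5 ')': depth becomes 2
  Position 6 '(': depth becomes 3
  Position 7 ')': depth becomes 2
  Position 8 ')': depth becomes 1
  Position 9 ')': depth becomes 0
Maximum depth reached: 3

3


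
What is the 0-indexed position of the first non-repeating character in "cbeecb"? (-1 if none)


Input: cbeecb
Character frequencies:
  'b': 2
  'c': 2
  'e': 2
Scanning left to right for freq == 1:
  Position 0 ('c'): freq=2, skip
  Position 1 ('b'): freq=2, skip
  Position 2 ('e'): freq=2, skip
  Position 3 ('e'): freq=2, skip
  Position 4 ('c'): freq=2, skip
  Position 5 ('b'): freq=2, skip
  No unique character found => answer = -1

-1


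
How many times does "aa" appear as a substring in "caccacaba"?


Searching for "aa" in "caccacaba"
Scanning each position:
  Position 0: "ca" => no
  Position 1: "ac" => no
  Position 2: "cc" => no
  Position 3: "ca" => no
  Position 4: "ac" => no
  Position 5: "ca" => no
  Position 6: "ab" => no
  Position 7: "ba" => no
Total occurrences: 0

0


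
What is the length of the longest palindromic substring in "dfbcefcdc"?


Input: "dfbcefcdc"
Checking substrings for palindromes:
  [6:9] "cdc" (len 3) => palindrome
Longest palindromic substring: "cdc" with length 3

3


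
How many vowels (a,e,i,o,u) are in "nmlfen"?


Input: nmlfen
Checking each character:
  'n' at position 0: consonant
  'm' at position 1: consonant
  'l' at position 2: consonant
  'f' at position 3: consonant
  'e' at position 4: vowel (running total: 1)
  'n' at position 5: consonant
Total vowels: 1

1


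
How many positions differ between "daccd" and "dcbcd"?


Comparing "daccd" and "dcbcd" position by position:
  Position 0: 'd' vs 'd' => same
  Position 1: 'a' vs 'c' => DIFFER
  Position 2: 'c' vs 'b' => DIFFER
  Position 3: 'c' vs 'c' => same
  Position 4: 'd' vs 'd' => same
Positions that differ: 2

2


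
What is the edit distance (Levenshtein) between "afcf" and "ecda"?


Computing edit distance: "afcf" -> "ecda"
DP table:
           e    c    d    a
      0    1    2    3    4
  a   1    1    2    3    3
  f   2    2    2    3    4
  c   3    3    2    3    4
  f   4    4    3    3    4
Edit distance = dp[4][4] = 4

4


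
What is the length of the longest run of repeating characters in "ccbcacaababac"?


Input: "ccbcacaababac"
Scanning for longest run:
  Position 1 ('c'): continues run of 'c', length=2
  Position 2 ('b'): new char, reset run to 1
  Position 3 ('c'): new char, reset run to 1
  Position 4 ('a'): new char, reset run to 1
  Position 5 ('c'): new char, reset run to 1
  Position 6 ('a'): new char, reset run to 1
  Position 7 ('a'): continues run of 'a', length=2
  Position 8 ('b'): new char, reset run to 1
  Position 9 ('a'): new char, reset run to 1
  Position 10 ('b'): new char, reset run to 1
  Position 11 ('a'): new char, reset run to 1
  Position 12 ('c'): new char, reset run to 1
Longest run: 'c' with length 2

2


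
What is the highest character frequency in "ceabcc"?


Input: ceabcc
Character counts:
  'a': 1
  'b': 1
  'c': 3
  'e': 1
Maximum frequency: 3

3


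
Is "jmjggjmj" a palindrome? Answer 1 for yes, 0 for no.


Input: jmjggjmj
Reversed: jmjggjmj
  Compare pos 0 ('j') with pos 7 ('j'): match
  Compare pos 1 ('m') with pos 6 ('m'): match
  Compare pos 2 ('j') with pos 5 ('j'): match
  Compare pos 3 ('g') with pos 4 ('g'): match
Result: palindrome

1


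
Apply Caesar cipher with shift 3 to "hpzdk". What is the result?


Caesar cipher: shift "hpzdk" by 3
  'h' (pos 7) + 3 = pos 10 = 'k'
  'p' (pos 15) + 3 = pos 18 = 's'
  'z' (pos 25) + 3 = pos 2 = 'c'
  'd' (pos 3) + 3 = pos 6 = 'g'
  'k' (pos 10) + 3 = pos 13 = 'n'
Result: kscgn

kscgn
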